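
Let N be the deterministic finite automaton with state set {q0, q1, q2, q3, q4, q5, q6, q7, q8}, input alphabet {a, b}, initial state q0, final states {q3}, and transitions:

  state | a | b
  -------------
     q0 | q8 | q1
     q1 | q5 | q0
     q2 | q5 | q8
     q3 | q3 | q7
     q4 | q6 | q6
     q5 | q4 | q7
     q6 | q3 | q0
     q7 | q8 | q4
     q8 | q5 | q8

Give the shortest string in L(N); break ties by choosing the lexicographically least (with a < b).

A breadth-first search from q0 reaches an accepting state first via the path q0 → q8 → q5 → q4 → q6 → q3 on input aaaaa.
No string of length < 5 is accepted (BFS exhausts all shorter strings without reaching an accepting state), and aaaaa is the lexicographically least accepting string of length 5.

aaaaa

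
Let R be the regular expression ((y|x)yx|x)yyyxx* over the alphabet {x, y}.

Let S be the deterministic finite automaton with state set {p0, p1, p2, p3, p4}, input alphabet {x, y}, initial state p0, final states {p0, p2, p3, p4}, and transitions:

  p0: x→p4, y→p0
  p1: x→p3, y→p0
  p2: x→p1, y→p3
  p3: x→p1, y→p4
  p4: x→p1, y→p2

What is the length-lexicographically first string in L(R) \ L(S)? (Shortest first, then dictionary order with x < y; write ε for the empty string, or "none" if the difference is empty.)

xyyyx

The string xyyyx is accepted by R but not by S.
No shorter string lies in the difference, and xyyyx is the lexicographically first length-5 string in L(R) \ L(S).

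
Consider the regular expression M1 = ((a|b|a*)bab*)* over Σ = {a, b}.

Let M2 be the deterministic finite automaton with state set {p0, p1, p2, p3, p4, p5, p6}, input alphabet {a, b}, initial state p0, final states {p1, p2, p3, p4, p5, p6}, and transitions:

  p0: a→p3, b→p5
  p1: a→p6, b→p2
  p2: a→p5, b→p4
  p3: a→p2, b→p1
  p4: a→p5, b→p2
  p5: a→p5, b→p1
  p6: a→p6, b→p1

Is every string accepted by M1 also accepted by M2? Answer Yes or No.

The empty string ε is in L(M1) but not in L(M2).
So L(M1) ⊄ L(M2).

No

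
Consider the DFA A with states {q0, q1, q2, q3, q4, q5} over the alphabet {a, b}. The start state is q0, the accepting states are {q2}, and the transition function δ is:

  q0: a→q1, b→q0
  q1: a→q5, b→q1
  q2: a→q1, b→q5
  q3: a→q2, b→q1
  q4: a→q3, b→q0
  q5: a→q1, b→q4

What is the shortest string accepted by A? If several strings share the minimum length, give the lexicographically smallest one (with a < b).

aabaa

A breadth-first search from q0 reaches an accepting state first via the path q0 → q1 → q5 → q4 → q3 → q2 on input aabaa.
No string of length < 5 is accepted (BFS exhausts all shorter strings without reaching an accepting state), and aabaa is the lexicographically least accepting string of length 5.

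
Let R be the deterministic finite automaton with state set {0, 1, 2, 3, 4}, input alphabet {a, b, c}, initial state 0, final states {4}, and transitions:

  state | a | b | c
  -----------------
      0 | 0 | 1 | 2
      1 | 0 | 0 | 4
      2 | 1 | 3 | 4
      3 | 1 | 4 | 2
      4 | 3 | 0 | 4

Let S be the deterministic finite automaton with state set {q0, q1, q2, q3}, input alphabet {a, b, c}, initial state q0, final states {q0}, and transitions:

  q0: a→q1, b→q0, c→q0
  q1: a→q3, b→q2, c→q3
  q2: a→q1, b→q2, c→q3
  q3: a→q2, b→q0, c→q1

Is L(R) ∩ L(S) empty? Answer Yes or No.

No

The string bc is accepted by both R and S.
Hence L(R) ∩ L(S) ≠ ∅.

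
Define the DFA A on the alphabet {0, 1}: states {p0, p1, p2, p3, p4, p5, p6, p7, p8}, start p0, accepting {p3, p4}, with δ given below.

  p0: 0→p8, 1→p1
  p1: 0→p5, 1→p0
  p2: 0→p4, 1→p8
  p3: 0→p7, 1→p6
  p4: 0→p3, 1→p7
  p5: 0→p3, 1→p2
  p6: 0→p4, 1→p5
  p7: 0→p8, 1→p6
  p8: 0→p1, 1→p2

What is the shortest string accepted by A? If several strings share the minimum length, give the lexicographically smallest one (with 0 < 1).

A breadth-first search from p0 reaches an accepting state first via the path p0 → p8 → p2 → p4 on input 010.
No string of length < 3 is accepted (BFS exhausts all shorter strings without reaching an accepting state), and 010 is the lexicographically least accepting string of length 3.

010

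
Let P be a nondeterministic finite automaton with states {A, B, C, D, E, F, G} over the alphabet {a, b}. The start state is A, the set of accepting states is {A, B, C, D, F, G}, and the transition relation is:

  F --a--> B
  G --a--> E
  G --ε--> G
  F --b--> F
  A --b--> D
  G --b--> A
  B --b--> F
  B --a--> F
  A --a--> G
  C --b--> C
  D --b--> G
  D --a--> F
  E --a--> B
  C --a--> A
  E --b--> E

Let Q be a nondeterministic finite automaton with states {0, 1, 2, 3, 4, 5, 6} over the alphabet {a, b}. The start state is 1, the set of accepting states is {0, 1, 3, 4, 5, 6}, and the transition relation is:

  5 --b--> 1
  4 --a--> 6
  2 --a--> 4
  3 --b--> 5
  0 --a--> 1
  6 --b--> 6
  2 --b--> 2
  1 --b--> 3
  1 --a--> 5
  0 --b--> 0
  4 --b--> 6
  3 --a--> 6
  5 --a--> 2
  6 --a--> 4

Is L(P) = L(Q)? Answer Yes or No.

Yes

Exploring the product automaton P × Q from the start pair (A, 1), following both machines on each input symbol, reaches 6 state pairs: (A, 1), (G, 5), (D, 3), (E, 2), (F, 6), (B, 4).
P accepts in {A, B, C, D, F, G} and Q accepts in {0, 1, 3, 4, 5, 6}. In every reachable pair the two components are either both accepting — (A, 1), (G, 5), (D, 3), (F, 6), (B, 4) — or both non-accepting, so no string is accepted by exactly one of the machines: L(P) \ L(Q) and L(Q) \ L(P) are both empty.
Hence every string is accepted by P iff it is accepted by Q, and the two languages coincide.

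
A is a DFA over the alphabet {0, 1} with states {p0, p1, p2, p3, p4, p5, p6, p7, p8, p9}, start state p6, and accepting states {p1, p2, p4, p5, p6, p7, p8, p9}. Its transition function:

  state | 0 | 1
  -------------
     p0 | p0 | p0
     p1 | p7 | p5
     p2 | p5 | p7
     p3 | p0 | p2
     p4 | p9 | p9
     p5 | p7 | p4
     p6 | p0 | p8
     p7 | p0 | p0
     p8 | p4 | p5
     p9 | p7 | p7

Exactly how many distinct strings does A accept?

18

The useful subgraph on states {p4, p5, p6, p7, p8, p9} is acyclic, so L(A) is finite; the longest accepting path visits 6 useful states, giving maximum string length 5.
Counting accepting paths from p6 by length: 1 of length 0, 1 of length 1, 2 of length 2, 4 of length 3, 6 of length 4, 4 of length 5. Total 18.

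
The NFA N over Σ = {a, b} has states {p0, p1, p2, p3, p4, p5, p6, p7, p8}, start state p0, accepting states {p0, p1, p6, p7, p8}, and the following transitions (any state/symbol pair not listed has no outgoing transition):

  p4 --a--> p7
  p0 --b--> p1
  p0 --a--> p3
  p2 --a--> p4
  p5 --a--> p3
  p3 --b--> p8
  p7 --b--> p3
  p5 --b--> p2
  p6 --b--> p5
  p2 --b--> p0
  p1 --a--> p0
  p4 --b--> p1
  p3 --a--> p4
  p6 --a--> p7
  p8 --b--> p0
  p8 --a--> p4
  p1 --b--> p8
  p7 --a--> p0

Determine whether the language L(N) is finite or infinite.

State p0 is reachable from the start and can reach an accepting state, and it lies on the cycle p0 → p1 → p0.
Traversing that cycle any number of times yields accepted strings of unbounded length, so the language is infinite.

infinite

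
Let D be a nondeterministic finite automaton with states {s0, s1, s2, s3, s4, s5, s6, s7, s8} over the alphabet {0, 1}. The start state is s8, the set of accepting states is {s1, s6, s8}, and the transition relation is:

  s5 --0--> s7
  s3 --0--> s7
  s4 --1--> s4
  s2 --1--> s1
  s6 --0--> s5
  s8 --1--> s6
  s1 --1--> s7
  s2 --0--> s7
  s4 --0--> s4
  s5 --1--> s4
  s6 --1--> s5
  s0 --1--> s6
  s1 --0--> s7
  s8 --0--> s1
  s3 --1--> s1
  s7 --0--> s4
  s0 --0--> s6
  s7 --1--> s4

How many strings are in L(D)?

3

The useful subgraph on states {s1, s6, s8} is acyclic, so L(D) is finite; the longest accepting path visits 2 useful states, giving maximum string length 1.
Counting accepting paths from s8 by length: 1 of length 0, 2 of length 1. Total 3.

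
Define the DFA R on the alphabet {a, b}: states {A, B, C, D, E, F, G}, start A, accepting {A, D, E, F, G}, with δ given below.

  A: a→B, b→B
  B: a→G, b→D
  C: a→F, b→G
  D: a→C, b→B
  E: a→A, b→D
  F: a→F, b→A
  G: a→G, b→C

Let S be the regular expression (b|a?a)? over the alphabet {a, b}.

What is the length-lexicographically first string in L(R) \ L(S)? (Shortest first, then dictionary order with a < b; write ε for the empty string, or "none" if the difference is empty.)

The string ab is accepted by R but not by S.
No shorter string lies in the difference, and ab is the lexicographically first length-2 string in L(R) \ L(S).

ab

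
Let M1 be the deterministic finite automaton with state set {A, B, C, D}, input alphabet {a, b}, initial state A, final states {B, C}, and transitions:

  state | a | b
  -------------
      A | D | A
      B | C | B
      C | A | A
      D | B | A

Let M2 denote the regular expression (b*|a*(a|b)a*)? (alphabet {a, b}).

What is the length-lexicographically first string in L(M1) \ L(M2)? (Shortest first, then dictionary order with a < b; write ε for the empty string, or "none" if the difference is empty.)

The string aabb is accepted by M1 but not by M2.
No shorter string lies in the difference, and aabb is the lexicographically first length-4 string in L(M1) \ L(M2).

aabb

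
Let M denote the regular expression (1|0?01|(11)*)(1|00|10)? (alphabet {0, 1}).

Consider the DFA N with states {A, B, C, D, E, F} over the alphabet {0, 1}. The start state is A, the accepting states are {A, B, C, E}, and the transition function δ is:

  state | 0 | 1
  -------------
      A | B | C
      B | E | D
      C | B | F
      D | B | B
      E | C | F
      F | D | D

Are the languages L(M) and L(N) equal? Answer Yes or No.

The string 01 is accepted by M but rejected by N.
So L(M) ≠ L(N).

No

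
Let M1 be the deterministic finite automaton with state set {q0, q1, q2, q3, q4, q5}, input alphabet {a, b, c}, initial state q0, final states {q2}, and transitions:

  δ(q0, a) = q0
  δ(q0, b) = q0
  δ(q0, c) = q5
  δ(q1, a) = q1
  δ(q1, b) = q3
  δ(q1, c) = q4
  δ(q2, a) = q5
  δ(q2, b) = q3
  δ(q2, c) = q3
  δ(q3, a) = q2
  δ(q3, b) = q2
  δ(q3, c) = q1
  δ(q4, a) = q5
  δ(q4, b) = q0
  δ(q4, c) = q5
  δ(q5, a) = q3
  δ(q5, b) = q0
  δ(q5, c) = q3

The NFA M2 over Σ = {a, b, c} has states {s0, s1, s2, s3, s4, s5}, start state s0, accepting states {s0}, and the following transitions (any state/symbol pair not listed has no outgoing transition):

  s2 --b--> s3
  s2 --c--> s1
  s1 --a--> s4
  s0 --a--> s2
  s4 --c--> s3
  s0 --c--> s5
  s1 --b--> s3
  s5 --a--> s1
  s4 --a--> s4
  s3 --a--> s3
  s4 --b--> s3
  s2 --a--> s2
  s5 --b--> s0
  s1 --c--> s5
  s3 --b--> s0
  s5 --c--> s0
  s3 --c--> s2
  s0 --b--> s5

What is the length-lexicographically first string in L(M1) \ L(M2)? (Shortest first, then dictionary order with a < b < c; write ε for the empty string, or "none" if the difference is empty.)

caa

The string caa is accepted by M1 but not by M2.
No shorter string lies in the difference, and caa is the lexicographically first length-3 string in L(M1) \ L(M2).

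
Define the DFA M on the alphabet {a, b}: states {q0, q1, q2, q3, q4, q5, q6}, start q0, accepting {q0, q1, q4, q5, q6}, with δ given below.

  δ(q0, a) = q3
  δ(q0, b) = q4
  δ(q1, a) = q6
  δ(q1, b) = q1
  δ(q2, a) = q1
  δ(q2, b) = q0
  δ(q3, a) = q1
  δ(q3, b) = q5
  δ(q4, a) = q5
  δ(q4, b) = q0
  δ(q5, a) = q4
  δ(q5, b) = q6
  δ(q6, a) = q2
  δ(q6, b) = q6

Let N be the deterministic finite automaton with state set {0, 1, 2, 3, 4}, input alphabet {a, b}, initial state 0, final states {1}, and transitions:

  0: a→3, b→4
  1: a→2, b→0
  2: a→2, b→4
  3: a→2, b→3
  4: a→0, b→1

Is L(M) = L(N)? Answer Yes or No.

The empty string ε is accepted by M but rejected by N.
So L(M) ≠ L(N).

No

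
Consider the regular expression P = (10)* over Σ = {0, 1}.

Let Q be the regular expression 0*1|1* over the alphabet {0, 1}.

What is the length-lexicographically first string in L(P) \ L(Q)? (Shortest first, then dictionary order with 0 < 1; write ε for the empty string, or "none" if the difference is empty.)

10

The string 10 is accepted by P but not by Q.
No shorter string lies in the difference, and 10 is the lexicographically first length-2 string in L(P) \ L(Q).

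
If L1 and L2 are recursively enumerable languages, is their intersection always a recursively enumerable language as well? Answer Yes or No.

Yes

Run the recogniser for L₁; if it accepts, run the recogniser for L₂ and accept if that accepts too. If either runs forever the input is never accepted, which is all a recogniser needs.
So the recursively enumerable languages are closed under intersection.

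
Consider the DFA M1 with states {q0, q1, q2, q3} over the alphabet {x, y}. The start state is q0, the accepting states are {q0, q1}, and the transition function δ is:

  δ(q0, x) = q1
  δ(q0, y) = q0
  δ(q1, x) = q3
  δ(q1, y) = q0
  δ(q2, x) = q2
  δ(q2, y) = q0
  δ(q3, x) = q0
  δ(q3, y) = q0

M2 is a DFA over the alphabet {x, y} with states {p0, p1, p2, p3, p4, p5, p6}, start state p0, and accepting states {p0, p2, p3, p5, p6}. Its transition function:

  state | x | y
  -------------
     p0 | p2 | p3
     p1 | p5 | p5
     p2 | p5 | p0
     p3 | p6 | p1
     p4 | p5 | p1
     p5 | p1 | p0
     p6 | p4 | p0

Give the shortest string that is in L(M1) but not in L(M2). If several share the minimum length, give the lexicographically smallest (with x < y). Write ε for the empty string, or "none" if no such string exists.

The string yy is accepted by M1 but not by M2.
No shorter string lies in the difference, and yy is the lexicographically first length-2 string in L(M1) \ L(M2).

yy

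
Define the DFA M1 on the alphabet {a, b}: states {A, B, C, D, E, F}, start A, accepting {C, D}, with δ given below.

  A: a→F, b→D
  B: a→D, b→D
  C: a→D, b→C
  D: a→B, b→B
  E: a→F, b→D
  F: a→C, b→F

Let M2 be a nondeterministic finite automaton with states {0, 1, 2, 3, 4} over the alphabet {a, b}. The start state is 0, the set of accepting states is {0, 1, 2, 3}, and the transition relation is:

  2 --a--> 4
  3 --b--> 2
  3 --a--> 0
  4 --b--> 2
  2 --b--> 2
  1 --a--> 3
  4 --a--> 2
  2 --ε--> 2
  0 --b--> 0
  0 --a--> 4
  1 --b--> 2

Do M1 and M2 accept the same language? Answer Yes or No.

The string aaa is accepted by M1 but rejected by M2.
So L(M1) ≠ L(M2).

No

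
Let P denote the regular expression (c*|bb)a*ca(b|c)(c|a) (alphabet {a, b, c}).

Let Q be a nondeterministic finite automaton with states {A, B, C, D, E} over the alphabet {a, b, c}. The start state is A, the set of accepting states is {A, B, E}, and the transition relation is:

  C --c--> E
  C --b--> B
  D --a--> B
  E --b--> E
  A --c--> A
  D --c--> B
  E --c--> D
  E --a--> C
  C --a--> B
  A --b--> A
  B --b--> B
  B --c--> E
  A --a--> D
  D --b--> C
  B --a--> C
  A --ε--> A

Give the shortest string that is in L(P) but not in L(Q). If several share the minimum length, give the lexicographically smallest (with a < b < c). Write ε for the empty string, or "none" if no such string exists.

caca

The string caca is accepted by P but not by Q.
No shorter string lies in the difference, and caca is the lexicographically first length-4 string in L(P) \ L(Q).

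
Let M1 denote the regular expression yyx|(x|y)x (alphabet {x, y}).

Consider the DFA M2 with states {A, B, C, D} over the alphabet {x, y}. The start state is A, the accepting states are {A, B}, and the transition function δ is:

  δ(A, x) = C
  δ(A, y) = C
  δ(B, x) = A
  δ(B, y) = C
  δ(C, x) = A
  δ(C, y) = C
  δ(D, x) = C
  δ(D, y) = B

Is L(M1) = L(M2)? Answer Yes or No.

No

The empty string ε is accepted by M2 but rejected by M1.
So L(M1) ≠ L(M2).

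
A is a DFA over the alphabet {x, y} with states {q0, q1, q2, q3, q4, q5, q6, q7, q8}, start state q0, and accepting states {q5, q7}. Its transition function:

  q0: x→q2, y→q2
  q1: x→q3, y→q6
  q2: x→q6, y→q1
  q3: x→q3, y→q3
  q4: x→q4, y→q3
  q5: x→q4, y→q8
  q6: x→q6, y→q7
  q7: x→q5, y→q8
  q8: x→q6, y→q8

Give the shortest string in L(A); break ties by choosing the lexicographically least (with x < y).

xxy

A breadth-first search from q0 reaches an accepting state first via the path q0 → q2 → q6 → q7 on input xxy.
No string of length < 3 is accepted (BFS exhausts all shorter strings without reaching an accepting state), and xxy is the lexicographically least accepting string of length 3.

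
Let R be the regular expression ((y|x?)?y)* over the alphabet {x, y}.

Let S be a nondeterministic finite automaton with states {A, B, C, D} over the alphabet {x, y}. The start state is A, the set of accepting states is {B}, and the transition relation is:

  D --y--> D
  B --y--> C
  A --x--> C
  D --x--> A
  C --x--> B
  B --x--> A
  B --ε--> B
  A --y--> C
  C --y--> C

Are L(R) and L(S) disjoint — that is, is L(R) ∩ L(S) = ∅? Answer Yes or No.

Yes

Converting the expression R to a DFA (subset construction, then merging equivalent states) gives the minimal DFA with states {r0, r1, r2}, start state r0, accepting states {r0} and transitions r0: x→r1, y→r0; r1: x→r2, y→r0; r2: x→r2, y→r2.
Exploring the product automaton R × S from the start pair (r0, A), following both machines on each input symbol, reaches 7 state pairs: (r0, A), (r1, C), (r0, C), (r2, B), (r1, B), (r2, A), (r2, C).
R accepts in {r0} and S accepts in {B}; no reachable pair has both components accepting, so no string drives both machines to acceptance simultaneously and L(R) ∩ L(S) = ∅.
So no string is accepted by both, and the intersection is empty.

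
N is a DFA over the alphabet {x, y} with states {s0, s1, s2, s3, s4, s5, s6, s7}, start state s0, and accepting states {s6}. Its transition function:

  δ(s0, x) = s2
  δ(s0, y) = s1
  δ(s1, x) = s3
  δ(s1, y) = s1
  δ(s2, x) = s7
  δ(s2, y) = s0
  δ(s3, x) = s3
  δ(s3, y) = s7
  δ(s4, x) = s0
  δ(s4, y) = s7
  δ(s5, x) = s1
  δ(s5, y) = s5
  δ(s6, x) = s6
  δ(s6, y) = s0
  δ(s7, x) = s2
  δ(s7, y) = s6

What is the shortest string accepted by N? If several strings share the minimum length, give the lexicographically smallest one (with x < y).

A breadth-first search from s0 reaches an accepting state first via the path s0 → s2 → s7 → s6 on input xxy.
No string of length < 3 is accepted (BFS exhausts all shorter strings without reaching an accepting state), and xxy is the lexicographically least accepting string of length 3.

xxy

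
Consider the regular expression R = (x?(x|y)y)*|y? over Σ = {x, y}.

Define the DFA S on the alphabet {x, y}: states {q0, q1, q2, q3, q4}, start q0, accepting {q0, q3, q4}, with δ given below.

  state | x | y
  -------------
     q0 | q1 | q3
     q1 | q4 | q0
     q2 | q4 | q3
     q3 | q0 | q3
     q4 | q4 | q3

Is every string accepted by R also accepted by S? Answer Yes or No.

Converting the expression R to a DFA (subset construction, then merging equivalent states) gives the minimal DFA with states {r0, r1, r2, r3, r4, r5, r6}, start state r0, accepting states {r0, r2, r4, r6} and transitions r0: x→r1, y→r2; r1: x→r3, y→r4; r2: x→r5, y→r6; r3: x→r5, y→r6; r4: x→r1, y→r4; r5: x→r5, y→r5; r6: x→r1, y→r3.
Exploring the product automaton R × S from the start pair (r0, q0), following both machines on each input symbol, reaches 15 state pairs: (r0, q0), (r1, q1), (r2, q3), (r3, q4), (r4, q0), (r5, q0), (r6, q3), (r5, q4), (r4, q3), (r5, q1), (r5, q3), (r1, q0), (r3, q3), (r3, q1), (r6, q0).
R accepts in {r0, r2, r4, r6} and S accepts in {q0, q3, q4}. The reachable pairs whose R-component is accepting are (r0, q0), (r2, q3), (r4, q0), (r6, q3), (r4, q3), (r6, q0); in each of them the S-component is accepting too, so the product for L(R) \ L(S) (R-component accepting, S-component rejecting) has no reachable accepting pair and the difference is empty.
Hence every string in L(R) is also in L(S).

Yes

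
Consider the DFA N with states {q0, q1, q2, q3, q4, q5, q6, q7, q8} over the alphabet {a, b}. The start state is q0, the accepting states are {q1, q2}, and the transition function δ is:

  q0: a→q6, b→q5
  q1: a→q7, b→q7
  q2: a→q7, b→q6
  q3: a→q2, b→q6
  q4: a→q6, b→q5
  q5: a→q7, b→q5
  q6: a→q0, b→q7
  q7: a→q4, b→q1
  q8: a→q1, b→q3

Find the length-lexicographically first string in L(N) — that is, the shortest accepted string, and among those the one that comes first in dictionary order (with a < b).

abb

A breadth-first search from q0 reaches an accepting state first via the path q0 → q6 → q7 → q1 on input abb.
No string of length < 3 is accepted (BFS exhausts all shorter strings without reaching an accepting state), and abb is the lexicographically least accepting string of length 3.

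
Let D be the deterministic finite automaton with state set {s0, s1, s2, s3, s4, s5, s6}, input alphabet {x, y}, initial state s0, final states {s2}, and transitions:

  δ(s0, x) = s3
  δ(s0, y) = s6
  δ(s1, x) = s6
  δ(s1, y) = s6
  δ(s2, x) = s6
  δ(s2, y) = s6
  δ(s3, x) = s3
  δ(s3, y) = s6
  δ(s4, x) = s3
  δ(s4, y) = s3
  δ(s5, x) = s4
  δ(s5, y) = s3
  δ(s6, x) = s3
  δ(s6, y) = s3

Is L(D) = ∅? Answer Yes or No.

Yes

The states reachable from the start state are {s0, s3, s6}.
None of the accepting states {s2} is reachable, so no string is accepted and L(D) = ∅.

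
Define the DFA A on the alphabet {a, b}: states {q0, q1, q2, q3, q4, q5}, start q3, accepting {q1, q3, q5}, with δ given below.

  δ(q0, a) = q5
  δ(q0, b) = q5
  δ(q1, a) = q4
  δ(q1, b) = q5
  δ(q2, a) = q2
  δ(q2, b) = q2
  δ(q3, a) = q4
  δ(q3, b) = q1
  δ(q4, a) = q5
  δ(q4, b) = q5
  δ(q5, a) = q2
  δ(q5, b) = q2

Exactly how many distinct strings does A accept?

7

The useful subgraph on states {q1, q3, q4, q5} is acyclic, so L(A) is finite; the longest accepting path visits 4 useful states, giving maximum string length 3.
Counting accepting paths from q3 by length: 1 of length 0, 1 of length 1, 3 of length 2, 2 of length 3. Total 7.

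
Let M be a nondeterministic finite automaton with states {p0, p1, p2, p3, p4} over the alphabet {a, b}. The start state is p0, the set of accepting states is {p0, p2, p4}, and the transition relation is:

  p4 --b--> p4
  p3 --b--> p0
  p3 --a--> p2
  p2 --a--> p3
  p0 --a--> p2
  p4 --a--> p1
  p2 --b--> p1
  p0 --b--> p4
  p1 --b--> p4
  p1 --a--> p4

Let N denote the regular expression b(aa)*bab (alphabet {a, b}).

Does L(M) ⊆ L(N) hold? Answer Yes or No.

The empty string ε is in L(M) but not in L(N).
So L(M) ⊄ L(N).

No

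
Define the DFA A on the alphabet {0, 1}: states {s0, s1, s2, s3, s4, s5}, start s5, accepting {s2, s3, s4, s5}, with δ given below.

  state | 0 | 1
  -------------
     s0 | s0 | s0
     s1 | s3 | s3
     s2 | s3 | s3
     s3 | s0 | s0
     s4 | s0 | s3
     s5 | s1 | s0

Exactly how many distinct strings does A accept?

The useful subgraph on states {s1, s3, s5} is acyclic, so L(A) is finite; the longest accepting path visits 3 useful states, giving maximum string length 2.
Counting accepting paths from s5 by length: 1 of length 0, 2 of length 2. Total 3.

3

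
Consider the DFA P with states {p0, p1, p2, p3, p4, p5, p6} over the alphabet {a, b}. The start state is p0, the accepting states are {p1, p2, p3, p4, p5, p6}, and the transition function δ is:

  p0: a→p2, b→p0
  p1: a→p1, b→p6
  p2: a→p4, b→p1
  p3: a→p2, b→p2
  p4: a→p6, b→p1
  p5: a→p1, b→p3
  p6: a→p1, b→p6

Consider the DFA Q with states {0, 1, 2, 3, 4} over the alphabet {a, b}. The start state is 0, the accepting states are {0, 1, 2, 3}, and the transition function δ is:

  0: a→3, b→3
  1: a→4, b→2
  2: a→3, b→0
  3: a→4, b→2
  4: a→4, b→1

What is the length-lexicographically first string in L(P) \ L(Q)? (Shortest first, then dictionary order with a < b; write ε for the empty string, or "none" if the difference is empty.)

The string aa is accepted by P but not by Q.
No shorter string lies in the difference, and aa is the lexicographically first length-2 string in L(P) \ L(Q).

aa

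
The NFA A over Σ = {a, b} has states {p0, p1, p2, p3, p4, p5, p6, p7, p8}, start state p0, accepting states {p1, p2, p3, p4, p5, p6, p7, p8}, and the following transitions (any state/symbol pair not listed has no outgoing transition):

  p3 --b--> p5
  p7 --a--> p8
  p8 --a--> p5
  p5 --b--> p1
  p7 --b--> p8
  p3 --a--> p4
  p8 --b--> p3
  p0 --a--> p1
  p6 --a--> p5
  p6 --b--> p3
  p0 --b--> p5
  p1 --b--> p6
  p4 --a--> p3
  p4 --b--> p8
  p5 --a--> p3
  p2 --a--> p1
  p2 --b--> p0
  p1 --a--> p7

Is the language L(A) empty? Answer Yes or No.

No

The string a is accepted: the run p0 → p1 ends in the accepting state p1.
Since at least one string is accepted, L(A) is not empty.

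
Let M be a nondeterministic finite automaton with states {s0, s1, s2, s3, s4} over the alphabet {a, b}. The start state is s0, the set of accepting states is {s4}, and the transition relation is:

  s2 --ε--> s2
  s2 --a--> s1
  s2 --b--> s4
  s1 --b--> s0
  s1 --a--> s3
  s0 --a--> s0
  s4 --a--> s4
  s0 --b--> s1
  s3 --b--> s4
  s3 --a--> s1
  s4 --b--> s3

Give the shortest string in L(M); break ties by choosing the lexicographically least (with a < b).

bab

A breadth-first search from s0 reaches an accepting state first via the path s0 → s1 → s3 → s4 on input bab.
No string of length < 3 is accepted (BFS exhausts all shorter strings without reaching an accepting state), and bab is the lexicographically least accepting string of length 3.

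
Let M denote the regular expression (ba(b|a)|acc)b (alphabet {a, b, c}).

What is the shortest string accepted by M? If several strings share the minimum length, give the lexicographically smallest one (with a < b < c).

accb

By inspection of the expression, no string of length less than 4 matches, and accb is the lexicographically first match of length 4.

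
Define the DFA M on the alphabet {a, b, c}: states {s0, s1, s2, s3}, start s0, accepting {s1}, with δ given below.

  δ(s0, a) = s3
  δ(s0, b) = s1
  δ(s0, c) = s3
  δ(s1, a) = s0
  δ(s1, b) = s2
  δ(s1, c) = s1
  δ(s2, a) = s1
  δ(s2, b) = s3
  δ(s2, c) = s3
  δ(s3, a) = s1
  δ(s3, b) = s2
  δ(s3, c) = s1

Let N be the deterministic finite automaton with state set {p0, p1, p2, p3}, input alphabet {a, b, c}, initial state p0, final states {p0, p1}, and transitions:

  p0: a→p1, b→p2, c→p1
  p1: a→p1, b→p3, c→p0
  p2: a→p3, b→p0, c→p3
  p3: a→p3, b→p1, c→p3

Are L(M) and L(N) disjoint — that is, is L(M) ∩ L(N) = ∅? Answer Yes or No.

The string aa is accepted by both M and N.
Hence L(M) ∩ L(N) ≠ ∅.

No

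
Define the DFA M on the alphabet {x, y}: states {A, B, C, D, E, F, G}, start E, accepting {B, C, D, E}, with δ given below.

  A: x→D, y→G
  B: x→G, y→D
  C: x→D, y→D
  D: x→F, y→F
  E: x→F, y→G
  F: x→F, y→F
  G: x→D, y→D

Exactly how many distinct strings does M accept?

3

The useful subgraph on states {D, E, G} is acyclic, so L(M) is finite; the longest accepting path visits 3 useful states, giving maximum string length 2.
Counting accepting paths from E by length: 1 of length 0, 2 of length 2. Total 3.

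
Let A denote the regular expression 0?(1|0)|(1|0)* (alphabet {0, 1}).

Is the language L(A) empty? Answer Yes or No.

The empty string ε matches the expression, so it belongs to L(A).
Since L(A) contains at least one string, it is not empty.

No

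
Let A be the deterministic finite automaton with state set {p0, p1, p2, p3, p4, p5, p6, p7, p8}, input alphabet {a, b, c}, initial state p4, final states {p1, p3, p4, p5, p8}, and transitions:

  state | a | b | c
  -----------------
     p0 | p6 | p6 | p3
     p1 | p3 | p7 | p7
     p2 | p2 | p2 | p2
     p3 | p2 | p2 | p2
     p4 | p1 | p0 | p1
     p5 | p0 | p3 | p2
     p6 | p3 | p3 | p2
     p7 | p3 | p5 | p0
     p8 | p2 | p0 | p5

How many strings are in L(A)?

62

The useful subgraph on states {p0, p1, p3, p4, p5, p6, p7} is acyclic, so L(A) is finite; the longest accepting path visits 7 useful states, giving maximum string length 6.
Counting accepting paths from p4 by length: 1 of length 0, 2 of length 1, 3 of length 2, 12 of length 3, 8 of length 4, 20 of length 5, 16 of length 6. Total 62.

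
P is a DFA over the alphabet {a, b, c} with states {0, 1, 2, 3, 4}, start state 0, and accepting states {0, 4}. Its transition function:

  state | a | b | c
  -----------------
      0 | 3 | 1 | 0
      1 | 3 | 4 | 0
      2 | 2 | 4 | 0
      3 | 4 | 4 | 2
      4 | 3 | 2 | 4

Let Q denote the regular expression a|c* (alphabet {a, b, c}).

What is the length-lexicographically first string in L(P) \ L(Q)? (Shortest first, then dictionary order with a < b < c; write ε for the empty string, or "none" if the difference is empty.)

The string aa is accepted by P but not by Q.
No shorter string lies in the difference, and aa is the lexicographically first length-2 string in L(P) \ L(Q).

aa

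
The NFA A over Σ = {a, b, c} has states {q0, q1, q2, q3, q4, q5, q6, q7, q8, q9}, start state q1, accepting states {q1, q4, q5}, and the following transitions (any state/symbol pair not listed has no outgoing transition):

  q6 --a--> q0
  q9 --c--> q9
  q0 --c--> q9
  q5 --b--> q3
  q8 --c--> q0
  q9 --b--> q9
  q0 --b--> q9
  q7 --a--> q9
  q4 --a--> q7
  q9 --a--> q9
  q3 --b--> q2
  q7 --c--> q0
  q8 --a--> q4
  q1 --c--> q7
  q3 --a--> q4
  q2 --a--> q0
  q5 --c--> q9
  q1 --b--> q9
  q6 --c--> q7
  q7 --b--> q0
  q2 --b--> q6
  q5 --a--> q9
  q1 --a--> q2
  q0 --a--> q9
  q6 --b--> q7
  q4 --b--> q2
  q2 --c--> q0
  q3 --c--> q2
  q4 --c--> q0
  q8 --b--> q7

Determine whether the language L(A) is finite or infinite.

The useful states (reachable from q1 and able to reach an accepting state) are {q1}.
Restricted to these states the transition graph has no cycle, so every accepting path has bounded length and L is finite.

finite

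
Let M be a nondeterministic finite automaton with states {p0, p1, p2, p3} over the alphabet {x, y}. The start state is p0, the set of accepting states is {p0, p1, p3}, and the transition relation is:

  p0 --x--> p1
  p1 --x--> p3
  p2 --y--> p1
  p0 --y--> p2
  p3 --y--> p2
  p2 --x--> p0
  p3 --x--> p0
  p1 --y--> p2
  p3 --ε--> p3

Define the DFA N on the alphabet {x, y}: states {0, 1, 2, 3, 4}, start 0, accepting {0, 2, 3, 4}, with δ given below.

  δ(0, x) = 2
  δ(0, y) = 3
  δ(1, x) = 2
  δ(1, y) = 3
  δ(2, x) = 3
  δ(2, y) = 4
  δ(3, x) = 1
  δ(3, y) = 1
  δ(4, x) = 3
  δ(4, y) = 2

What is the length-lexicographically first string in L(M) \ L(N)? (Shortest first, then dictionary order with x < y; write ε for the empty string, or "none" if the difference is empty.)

The string yx is accepted by M but not by N.
No shorter string lies in the difference, and yx is the lexicographically first length-2 string in L(M) \ L(N).

yx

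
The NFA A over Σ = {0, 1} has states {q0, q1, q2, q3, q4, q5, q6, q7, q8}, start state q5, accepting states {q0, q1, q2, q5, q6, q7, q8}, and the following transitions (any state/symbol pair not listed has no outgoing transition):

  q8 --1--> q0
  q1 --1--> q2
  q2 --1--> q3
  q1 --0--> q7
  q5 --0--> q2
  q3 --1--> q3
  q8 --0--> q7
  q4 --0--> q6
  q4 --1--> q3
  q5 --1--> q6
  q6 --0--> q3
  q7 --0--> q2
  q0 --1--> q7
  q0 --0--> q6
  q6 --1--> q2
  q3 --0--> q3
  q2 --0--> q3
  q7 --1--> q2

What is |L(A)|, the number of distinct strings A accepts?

4

The useful subgraph on states {q2, q5, q6} is acyclic, so L(A) is finite; the longest accepting path visits 3 useful states, giving maximum string length 2.
Counting accepting paths from q5 by length: 1 of length 0, 2 of length 1, 1 of length 2. Total 4.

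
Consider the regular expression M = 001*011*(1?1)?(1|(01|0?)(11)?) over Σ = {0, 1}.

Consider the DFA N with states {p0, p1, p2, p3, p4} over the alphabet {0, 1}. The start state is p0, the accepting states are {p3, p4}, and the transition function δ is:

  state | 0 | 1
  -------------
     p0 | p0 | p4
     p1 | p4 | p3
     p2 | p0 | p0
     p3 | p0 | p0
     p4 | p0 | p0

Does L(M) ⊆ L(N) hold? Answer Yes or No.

No

The string 00010 is in L(M) but not in L(N).
So L(M) ⊄ L(N).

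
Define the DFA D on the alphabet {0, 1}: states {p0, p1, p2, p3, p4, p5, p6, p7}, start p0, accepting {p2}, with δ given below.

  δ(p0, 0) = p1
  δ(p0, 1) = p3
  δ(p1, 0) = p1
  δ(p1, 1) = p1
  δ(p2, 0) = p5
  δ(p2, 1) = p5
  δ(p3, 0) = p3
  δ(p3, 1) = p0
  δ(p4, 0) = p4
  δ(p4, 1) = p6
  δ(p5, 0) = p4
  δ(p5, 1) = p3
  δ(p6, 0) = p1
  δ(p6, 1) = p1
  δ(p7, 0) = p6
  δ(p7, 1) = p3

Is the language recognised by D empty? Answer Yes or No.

The states reachable from the start state are {p0, p1, p3}.
None of the accepting states {p2} is reachable, so no string is accepted and L(D) = ∅.

Yes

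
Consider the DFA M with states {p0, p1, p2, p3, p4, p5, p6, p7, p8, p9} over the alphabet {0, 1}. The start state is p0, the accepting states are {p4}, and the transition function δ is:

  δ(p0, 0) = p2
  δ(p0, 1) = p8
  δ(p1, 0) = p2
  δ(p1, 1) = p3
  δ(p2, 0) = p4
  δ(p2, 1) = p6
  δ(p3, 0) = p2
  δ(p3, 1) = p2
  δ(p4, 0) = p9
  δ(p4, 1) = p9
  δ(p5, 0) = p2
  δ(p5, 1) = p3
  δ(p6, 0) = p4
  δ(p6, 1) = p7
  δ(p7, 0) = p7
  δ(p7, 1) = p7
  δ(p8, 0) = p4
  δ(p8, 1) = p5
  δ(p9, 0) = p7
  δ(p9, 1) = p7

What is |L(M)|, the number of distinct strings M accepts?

9

The useful subgraph on states {p0, p2, p3, p4, p5, p6, p8} is acyclic, so L(M) is finite; the longest accepting path visits 7 useful states, giving maximum string length 6.
Counting accepting paths from p0 by length: 2 of length 2, 1 of length 3, 1 of length 4, 3 of length 5, 2 of length 6. Total 9.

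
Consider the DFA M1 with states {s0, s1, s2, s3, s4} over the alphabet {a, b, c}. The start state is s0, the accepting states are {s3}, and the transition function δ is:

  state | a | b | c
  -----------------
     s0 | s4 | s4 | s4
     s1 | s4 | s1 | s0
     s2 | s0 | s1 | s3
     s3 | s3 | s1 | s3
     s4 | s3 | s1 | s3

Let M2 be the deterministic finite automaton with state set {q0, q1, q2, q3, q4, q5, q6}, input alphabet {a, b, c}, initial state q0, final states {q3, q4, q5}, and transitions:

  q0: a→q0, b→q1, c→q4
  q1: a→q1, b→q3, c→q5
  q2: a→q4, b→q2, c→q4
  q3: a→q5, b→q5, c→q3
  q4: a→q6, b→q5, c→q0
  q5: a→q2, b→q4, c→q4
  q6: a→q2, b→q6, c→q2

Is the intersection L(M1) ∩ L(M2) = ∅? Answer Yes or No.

No

The string ac is accepted by both M1 and M2.
Hence L(M1) ∩ L(M2) ≠ ∅.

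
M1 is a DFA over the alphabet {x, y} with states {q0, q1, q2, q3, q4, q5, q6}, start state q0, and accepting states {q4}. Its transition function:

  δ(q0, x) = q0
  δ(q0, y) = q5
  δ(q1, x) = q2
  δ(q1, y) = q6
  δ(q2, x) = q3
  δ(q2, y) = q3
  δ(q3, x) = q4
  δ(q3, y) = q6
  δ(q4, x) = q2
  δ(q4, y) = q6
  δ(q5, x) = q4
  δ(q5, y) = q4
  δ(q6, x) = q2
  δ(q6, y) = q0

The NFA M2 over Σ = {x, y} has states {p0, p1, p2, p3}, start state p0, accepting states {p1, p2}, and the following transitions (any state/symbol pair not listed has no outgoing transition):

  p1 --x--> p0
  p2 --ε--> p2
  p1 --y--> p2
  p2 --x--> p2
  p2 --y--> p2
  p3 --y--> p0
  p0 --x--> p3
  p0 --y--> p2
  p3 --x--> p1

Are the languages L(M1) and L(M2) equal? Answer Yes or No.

No

The string xyx is accepted by M1 but rejected by M2.
So L(M1) ≠ L(M2).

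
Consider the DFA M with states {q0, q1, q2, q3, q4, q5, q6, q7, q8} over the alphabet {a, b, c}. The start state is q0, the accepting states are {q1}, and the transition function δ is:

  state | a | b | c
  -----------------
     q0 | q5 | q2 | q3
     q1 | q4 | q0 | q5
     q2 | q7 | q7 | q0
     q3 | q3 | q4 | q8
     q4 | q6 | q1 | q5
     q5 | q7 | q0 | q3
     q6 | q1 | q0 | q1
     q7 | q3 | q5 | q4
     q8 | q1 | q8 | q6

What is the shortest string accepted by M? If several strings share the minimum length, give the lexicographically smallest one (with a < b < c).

A breadth-first search from q0 reaches an accepting state first via the path q0 → q3 → q4 → q1 on input cbb.
No string of length < 3 is accepted (BFS exhausts all shorter strings without reaching an accepting state), and cbb is the lexicographically least accepting string of length 3.

cbb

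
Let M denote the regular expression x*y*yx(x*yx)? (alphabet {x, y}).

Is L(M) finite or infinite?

infinite

The expression contains a Kleene star applied to a subexpression that matches at least one nonempty string, so it matches strings of unbounded length.
Hence L(M) is infinite.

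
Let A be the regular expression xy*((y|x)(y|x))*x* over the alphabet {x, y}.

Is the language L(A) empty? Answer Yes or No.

No

The string x matches the expression, so it belongs to L(A).
Since L(A) contains at least one string, it is not empty.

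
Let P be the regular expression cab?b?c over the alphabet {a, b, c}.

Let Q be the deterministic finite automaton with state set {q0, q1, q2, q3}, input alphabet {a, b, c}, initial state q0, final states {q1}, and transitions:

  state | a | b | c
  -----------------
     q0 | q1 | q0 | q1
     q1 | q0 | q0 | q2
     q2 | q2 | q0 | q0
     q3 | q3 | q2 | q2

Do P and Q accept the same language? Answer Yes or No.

No

The string a is accepted by Q but rejected by P.
So L(P) ≠ L(Q).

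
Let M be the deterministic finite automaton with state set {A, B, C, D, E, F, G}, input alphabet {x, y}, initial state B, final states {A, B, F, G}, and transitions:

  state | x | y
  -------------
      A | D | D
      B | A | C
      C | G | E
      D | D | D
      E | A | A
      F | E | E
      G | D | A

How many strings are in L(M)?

The useful subgraph on states {A, B, C, E, G} is acyclic, so L(M) is finite; the longest accepting path visits 4 useful states, giving maximum string length 3.
Counting accepting paths from B by length: 1 of length 0, 1 of length 1, 1 of length 2, 3 of length 3. Total 6.

6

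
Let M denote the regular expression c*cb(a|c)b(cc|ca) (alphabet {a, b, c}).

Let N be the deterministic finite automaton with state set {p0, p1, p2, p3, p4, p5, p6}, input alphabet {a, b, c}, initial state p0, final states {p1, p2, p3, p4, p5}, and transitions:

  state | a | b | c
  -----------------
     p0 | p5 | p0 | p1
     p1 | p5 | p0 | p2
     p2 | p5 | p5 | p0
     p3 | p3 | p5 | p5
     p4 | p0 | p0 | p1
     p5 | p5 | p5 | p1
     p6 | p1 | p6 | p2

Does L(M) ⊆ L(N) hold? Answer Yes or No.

Yes

Converting the expression M to a DFA (subset construction, then merging equivalent states) gives the minimal DFA with states {m0, m1, m2, m3, m4, m5, m6, m7}, start state m0, accepting states {m7} and transitions m0: a→m1, b→m1, c→m2; m1: a→m1, b→m1, c→m1; m2: a→m1, b→m3, c→m2; m3: a→m4, b→m1, c→m4; m4: a→m1, b→m5, c→m1; m5: a→m1, b→m1, c→m6; m6: a→m7, b→m1, c→m7; m7: a→m1, b→m1, c→m1.
Exploring the product automaton M × N from the start pair (m0, p0), following both machines on each input symbol, reaches 17 state pairs: (m0, p0), (m1, p5), (m1, p0), (m2, p1), (m1, p1), (m3, p0), (m2, p2), (m1, p2), (m4, p5), (m4, p1), (m3, p5), (m2, p0), (m5, p5), (m5, p0), (m6, p1), (m7, p5), (m7, p2).
M accepts in {m7} and N accepts in {p1, p2, p3, p4, p5}. The reachable pairs whose M-component is accepting are (m7, p5), (m7, p2); in each of them the N-component is accepting too, so the product for L(M) \ L(N) (M-component accepting, N-component rejecting) has no reachable accepting pair and the difference is empty.
Hence every string in L(M) is also in L(N).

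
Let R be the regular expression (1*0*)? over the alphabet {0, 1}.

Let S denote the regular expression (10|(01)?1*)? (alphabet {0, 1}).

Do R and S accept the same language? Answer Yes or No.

The string 0 is accepted by R but rejected by S.
So L(R) ≠ L(S).

No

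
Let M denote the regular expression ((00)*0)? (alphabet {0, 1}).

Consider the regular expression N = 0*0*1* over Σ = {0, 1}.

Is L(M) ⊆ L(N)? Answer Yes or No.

Converting the expression M to a DFA (subset construction, then merging equivalent states) gives the minimal DFA with states {m0, m1, m2, m3}, start state m0, accepting states {m0, m1} and transitions m0: 0→m1, 1→m2; m1: 0→m3, 1→m2; m2: 0→m2, 1→m2; m3: 0→m1, 1→m2.
Converting the expression N to a DFA (subset construction, then merging equivalent states) gives the minimal DFA with states {n0, n1, n2}, start state n0, accepting states {n0, n1} and transitions n0: 0→n0, 1→n1; n1: 0→n2, 1→n1; n2: 0→n2, 1→n2.
Exploring the product automaton M × N from the start pair (m0, n0), following both machines on each input symbol, reaches 5 state pairs: (m0, n0), (m1, n0), (m2, n1), (m3, n0), (m2, n2).
M accepts in {m0, m1} and N accepts in {n0, n1}. The reachable pairs whose M-component is accepting are (m0, n0), (m1, n0); in each of them the N-component is accepting too, so the product for L(M) \ L(N) (M-component accepting, N-component rejecting) has no reachable accepting pair and the difference is empty.
Hence every string in L(M) is also in L(N).

Yes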